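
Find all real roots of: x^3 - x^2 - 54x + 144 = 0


Let p(x) = x^3 - x^2 - 54x + 144. By the rational root theorem (leading coefficient 1), any rational root is an integer divisor of 144: try ±1, ±2, ... in turn.
Test x = 1: value = 90 ≠ 0.
Test x = -1: value = 196 ≠ 0.
Test x = 2: value = 40 ≠ 0.
Test x = -2: value = 240 ≠ 0.
Test x = 3: value = 0 ✓, so (x - 3) is a factor.
Synthetic division by (x - 3): bring down 1; 1(3) - 1 = 2; 2(3) - 54 = -48; (-48)(3) + 144 = 0 → quotient x^2 + 2x - 48, remainder 0.
Solve the quadratic x^2 + 2x - 48 = 0: discriminant = 2^2 - 4(1)(-48) = 4 + 192 = 196.
sqrt(196) = 14, so x = (-2 ± 14)/2: x = 6 or x = -8.

x = -8, x = 3, x = 6


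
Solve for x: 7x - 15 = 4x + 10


Starting with: 7x - 15 = 4x + 10
Move all x terms to left: (7 - 4)x = 10 + 15
Simplify: 3x = 25
Divide both sides by 3: x = 25/3

x = 25/3


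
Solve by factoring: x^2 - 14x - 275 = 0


We need two numbers that multiply to -275 and add to -14.
Those numbers are 11 and -25 (since 11 * (-25) = -275 and 11 + (-25) = -14).
So x^2 - 14x - 275 = (x + 11)(x - 25) = 0
Setting each factor to zero: x = -11 or x = 25

x = -11, x = 25


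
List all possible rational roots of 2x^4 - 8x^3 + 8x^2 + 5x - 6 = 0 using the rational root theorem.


Rational root theorem: possible roots are ±p/q where:
  p divides the constant term (-6): p ∈ {1, 2, 3, 6}
  q divides the leading coefficient (2): q ∈ {1, 2}

All possible rational roots: -6, -3, -2, -3/2, -1, -1/2, 1/2, 1, 3/2, 2, 3, 6

-6, -3, -2, -3/2, -1, -1/2, 1/2, 1, 3/2, 2, 3, 6


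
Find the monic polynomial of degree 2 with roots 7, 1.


A monic polynomial with roots 7, 1 is:
p(x) = (x - 7)(x - 1)
After multiplying by (x - 7): x - 7
After multiplying by (x - 1): x^2 - 8x + 7

x^2 - 8x + 7


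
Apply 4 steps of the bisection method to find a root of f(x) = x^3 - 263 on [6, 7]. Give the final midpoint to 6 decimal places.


f(x) = x^3 - 263
f(6) = -47 < 0
f(7) = 80 > 0

Step 1: midpoint = (6.000000 + 7.000000)/2 = 6.500000
  f(6.500000) = 11.625000
  f(mid) > 0, so root is in [6.000000, 6.500000]

Step 2: midpoint = (6.000000 + 6.500000)/2 = 6.250000
  f(6.250000) = -18.859375
  f(mid) < 0, so root is in [6.250000, 6.500000]

Step 3: midpoint = (6.250000 + 6.500000)/2 = 6.375000
  f(6.375000) = -3.916016
  f(mid) < 0, so root is in [6.375000, 6.500000]

Step 4: midpoint = (6.375000 + 6.500000)/2 = 6.437500
  f(6.437500) = 3.779053
  f(mid) > 0, so root is in [6.375000, 6.437500]

midpoint = 6.437500


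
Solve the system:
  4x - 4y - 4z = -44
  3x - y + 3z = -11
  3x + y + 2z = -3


Using Cramer's rule. Expand each determinant along the first row.
D  = 4*[(-1)*2 - 3*1] - (-4)*[3*2 - 3*3] + (-4)*[3*1 - (-1)*3]
  = 4*(-5) - (-4)*(-3) + (-4)*(6) = -56
Dx = (-44)*[(-1)*2 - 3*1] - (-4)*[(-11)*2 - 3*(-3)] + (-4)*[(-11)*1 - (-1)*(-3)]
  = (-44)*(-5) - (-4)*(-13) + (-4)*(-14) = 224
Dy = 4*[(-11)*2 - 3*(-3)] - (-44)*[3*2 - 3*3] + (-4)*[3*(-3) - (-11)*3]
  = 4*(-13) - (-44)*(-3) + (-4)*(24) = -280
Dz = 4*[(-1)*(-3) - (-11)*1] - (-4)*[3*(-3) - (-11)*3] + (-44)*[3*1 - (-1)*3]
  = 4*(14) - (-4)*(24) + (-44)*(6) = -112
x = Dx/D = 224/-56 = -4, y = Dy/D = -280/-56 = 5, z = Dz/D = -112/-56 = 2
Check eq1: (4)(-4) + (-4)(5) + (-4)(2) = -44 = -44 ✓
Check eq2: (3)(-4) + (-1)(5) + (3)(2) = -11 = -11 ✓
Check eq3: (3)(-4) + (1)(5) + (2)(2) = -3 = -3 ✓

x = -4, y = 5, z = 2


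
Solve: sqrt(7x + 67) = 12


Square both sides: 7x + 67 = 12^2 = 144
7x = 144 - 67 = 77
x = 11
Check: sqrt(7*11 + 67) = sqrt(144) = 12 ✓

x = 11


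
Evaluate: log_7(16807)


We need the exponent such that 7^? = 16807
7^5 = 16807
Therefore log_7(16807) = 5

5


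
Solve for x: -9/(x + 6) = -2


Multiply both sides by (x + 6): -9 = -2(x + 6)
Distribute: -9 = -2x - 12
-2x = -9 + 12 = 3
x = -3/2

x = -3/2


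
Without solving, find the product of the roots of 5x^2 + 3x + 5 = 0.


By Vieta's formulas for ax^2 + bx + c = 0:
  Sum of roots = -b/a
  Product of roots = c/a

Here a = 5, b = 3, c = 5
Sum = -(3)/5 = -3/5
Product = 5/5 = 1

Product = 1


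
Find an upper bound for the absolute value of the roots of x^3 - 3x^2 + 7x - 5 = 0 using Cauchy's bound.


Cauchy's bound: all roots r satisfy |r| <= 1 + max(|a_i/a_n|) for i = 0,...,n-1
where a_n is the leading coefficient.

Coefficients: [1, -3, 7, -5]
Leading coefficient a_n = 1
Ratios |a_i/a_n|: 3, 7, 5
Maximum ratio: 7
Cauchy's bound: |r| <= 1 + 7 = 8

Upper bound = 8


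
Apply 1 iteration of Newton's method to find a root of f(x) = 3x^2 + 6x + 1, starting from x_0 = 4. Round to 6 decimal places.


Newton's method: x_(n+1) = x_n - f(x_n)/f'(x_n)
f(x) = 3x^2 + 6x + 1
f'(x) = 6x + 6

Iteration 1:
  f(4.000000) = 73.000000
  f'(4.000000) = 30.000000
  x_1 = 4.000000 - (73.000000)/(30.000000) = 1.566667

x_1 = 1.566667


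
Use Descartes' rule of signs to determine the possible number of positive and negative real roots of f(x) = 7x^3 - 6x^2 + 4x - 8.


Descartes' rule of signs:

For positive roots, count sign changes in f(x) = 7x^3 - 6x^2 + 4x - 8:
Signs of coefficients: +, -, +, -
Number of sign changes: 3
Possible positive real roots: 3, 1

For negative roots, examine f(-x) = -7x^3 - 6x^2 - 4x - 8:
Signs of coefficients: -, -, -, -
Number of sign changes: 0
Possible negative real roots: 0

Positive roots: 3 or 1; Negative roots: 0


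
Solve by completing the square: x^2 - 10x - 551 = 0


Start: x^2 - 10x - 551 = 0
Move constant: x^2 - 10x = 551
Half of -10 is -5, squared is 25
Add 25 to both sides: x^2 - 10x + 25 = 576
(x - 5)^2 = 576
x - 5 = ±24
x = 5 + 24 = 29 or x = 5 - 24 = -19

x = -19, x = 29


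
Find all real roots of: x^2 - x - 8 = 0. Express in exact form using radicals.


Using the quadratic formula: x = (-b ± sqrt(b^2 - 4ac)) / (2a)
Here a = 1, b = -1, c = -8
Discriminant = b^2 - 4ac = (-1)^2 - 4(1)(-8) = 1 + 32 = 33
Since discriminant = 33 > 0, there are two real roots.
x = (1 ± sqrt(33)) / 2
Numerically: x ≈ 3.3723 or x ≈ -2.3723

x = (1 + sqrt(33)) / 2 or x = (1 - sqrt(33)) / 2


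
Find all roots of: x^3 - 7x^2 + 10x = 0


The constant term is 0, so x = 0 is a root. Factor out x:
  x^2 - 7x + 10 = 0
Solve the quadratic x^2 - 7x + 10 = 0: discriminant = (-7)^2 - 4(1)(10) = 49 - 40 = 9.
sqrt(9) = 3, so x = (7 ± 3)/2: x = 5 or x = 2.
Collecting all roots found:

x = 0, x = 2, x = 5


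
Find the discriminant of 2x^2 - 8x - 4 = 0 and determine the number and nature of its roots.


For ax^2 + bx + c = 0, discriminant D = b^2 - 4ac
Here a = 2, b = -8, c = -4
D = (-8)^2 - 4(2)(-4) = 64 + 32 = 96

D = 96 > 0 but not a perfect square
The equation has 2 distinct real irrational roots.

Discriminant = 96, 2 distinct real irrational roots


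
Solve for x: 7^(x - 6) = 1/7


Express both sides with the same base.
1/7 = 7^(-1)
Since the bases match, equate exponents: x - 6 = -1
So x = -1 - (-6) = 5

x = 5


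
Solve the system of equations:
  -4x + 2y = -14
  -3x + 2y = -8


Using Cramer's rule:
Determinant D = (-4)(2) - (-3)(2) = -8 + 6 = -2
Dx = (-14)(2) - (-8)(2) = -28 + 16 = -12
Dy = (-4)(-8) - (-3)(-14) = 32 - 42 = -10
x = Dx/D = -12/-2 = 6
y = Dy/D = -10/-2 = 5

x = 6, y = 5


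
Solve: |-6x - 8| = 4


An absolute value equation |expr| = 4 gives two cases:
Case 1: -6x - 8 = 4
  -6x = 12, so x = -2
Case 2: -6x - 8 = -4
  -6x = 4, so x = -2/3

x = -2, x = -2/3


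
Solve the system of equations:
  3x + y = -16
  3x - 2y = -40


Using Cramer's rule:
Determinant D = (3)(-2) - (3)(1) = -6 - 3 = -9
Dx = (-16)(-2) - (-40)(1) = 32 + 40 = 72
Dy = (3)(-40) - (3)(-16) = -120 + 48 = -72
x = Dx/D = 72/-9 = -8
y = Dy/D = -72/-9 = 8

x = -8, y = 8


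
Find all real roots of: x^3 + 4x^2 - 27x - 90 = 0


Let p(x) = x^3 + 4x^2 - 27x - 90. By the rational root theorem (leading coefficient 1), any rational root is an integer divisor of 90: try ±1, ±2, ... in turn.
Test x = 1: value = -112 ≠ 0.
Test x = -1: value = -60 ≠ 0.
Test x = 2: value = -120 ≠ 0.
Test x = -2: value = -28 ≠ 0.
Test x = 3: value = -108 ≠ 0.
Test x = -3: value = 0 ✓, so (x + 3) is a factor.
Synthetic division by (x + 3): bring down 1; 1(-3) + 4 = 1; 1(-3) - 27 = -30; (-30)(-3) - 90 = 0 → quotient x^2 + x - 30, remainder 0.
Solve the quadratic x^2 + x - 30 = 0: discriminant = 1^2 - 4(1)(-30) = 1 + 120 = 121.
sqrt(121) = 11, so x = (-1 ± 11)/2: x = 5 or x = -6.

x = -6, x = -3, x = 5


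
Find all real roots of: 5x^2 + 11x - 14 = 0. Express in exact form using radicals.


Using the quadratic formula: x = (-b ± sqrt(b^2 - 4ac)) / (2a)
Here a = 5, b = 11, c = -14
Discriminant = b^2 - 4ac = 11^2 - 4(5)(-14) = 121 + 280 = 401
Since discriminant = 401 > 0, there are two real roots.
x = (-11 ± sqrt(401)) / 10
Numerically: x ≈ 0.9025 or x ≈ -3.1025

x = (-11 + sqrt(401)) / 10 or x = (-11 - sqrt(401)) / 10


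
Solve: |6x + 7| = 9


An absolute value equation |expr| = 9 gives two cases:
Case 1: 6x + 7 = 9
  6x = 2, so x = 1/3
Case 2: 6x + 7 = -9
  6x = -16, so x = -8/3

x = -8/3, x = 1/3


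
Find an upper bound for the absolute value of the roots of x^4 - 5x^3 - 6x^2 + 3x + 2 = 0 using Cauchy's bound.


Cauchy's bound: all roots r satisfy |r| <= 1 + max(|a_i/a_n|) for i = 0,...,n-1
where a_n is the leading coefficient.

Coefficients: [1, -5, -6, 3, 2]
Leading coefficient a_n = 1
Ratios |a_i/a_n|: 5, 6, 3, 2
Maximum ratio: 6
Cauchy's bound: |r| <= 1 + 6 = 7

Upper bound = 7


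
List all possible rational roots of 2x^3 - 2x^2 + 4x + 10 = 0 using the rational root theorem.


Rational root theorem: possible roots are ±p/q where:
  p divides the constant term (10): p ∈ {1, 2, 5, 10}
  q divides the leading coefficient (2): q ∈ {1, 2}

All possible rational roots: -10, -5, -5/2, -2, -1, -1/2, 1/2, 1, 2, 5/2, 5, 10

-10, -5, -5/2, -2, -1, -1/2, 1/2, 1, 2, 5/2, 5, 10


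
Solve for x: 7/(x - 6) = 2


Multiply both sides by (x - 6): 7 = 2(x - 6)
Distribute: 7 = 2x - 12
2x = 7 + 12 = 19
x = 19/2

x = 19/2


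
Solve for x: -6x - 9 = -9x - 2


Starting with: -6x - 9 = -9x - 2
Move all x terms to left: (-6 + 9)x = -2 + 9
Simplify: 3x = 7
Divide both sides by 3: x = 7/3

x = 7/3


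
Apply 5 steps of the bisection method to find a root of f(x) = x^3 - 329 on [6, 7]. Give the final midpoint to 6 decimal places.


f(x) = x^3 - 329
f(6) = -113 < 0
f(7) = 14 > 0

Step 1: midpoint = (6.000000 + 7.000000)/2 = 6.500000
  f(6.500000) = -54.375000
  f(mid) < 0, so root is in [6.500000, 7.000000]

Step 2: midpoint = (6.500000 + 7.000000)/2 = 6.750000
  f(6.750000) = -21.453125
  f(mid) < 0, so root is in [6.750000, 7.000000]

Step 3: midpoint = (6.750000 + 7.000000)/2 = 6.875000
  f(6.875000) = -4.048828
  f(mid) < 0, so root is in [6.875000, 7.000000]

Step 4: midpoint = (6.875000 + 7.000000)/2 = 6.937500
  f(6.937500) = 4.894287
  f(mid) > 0, so root is in [6.875000, 6.937500]

Step 5: midpoint = (6.875000 + 6.937500)/2 = 6.906250
  f(6.906250) = 0.402496
  f(mid) > 0, so root is in [6.875000, 6.906250]

midpoint = 6.906250


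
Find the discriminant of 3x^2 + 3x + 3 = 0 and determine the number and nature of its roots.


For ax^2 + bx + c = 0, discriminant D = b^2 - 4ac
Here a = 3, b = 3, c = 3
D = (3)^2 - 4(3)(3) = 9 - 36 = -27

D = -27 < 0
The equation has no real roots (2 complex conjugate roots).

Discriminant = -27, no real roots (2 complex conjugate roots)


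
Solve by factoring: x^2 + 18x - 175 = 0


We need two numbers that multiply to -175 and add to 18.
Those numbers are 25 and -7 (since 25 * (-7) = -175 and 25 + (-7) = 18).
So x^2 + 18x - 175 = (x + 25)(x - 7) = 0
Setting each factor to zero: x = -25 or x = 7

x = -25, x = 7


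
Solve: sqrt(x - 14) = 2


Square both sides: x - 14 = 2^2 = 4
x = 4 + 14 = 18
x = 18
Check: sqrt(1*18 - 14) = sqrt(4) = 2 ✓

x = 18


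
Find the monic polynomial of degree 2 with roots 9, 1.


A monic polynomial with roots 9, 1 is:
p(x) = (x - 9)(x - 1)
After multiplying by (x - 9): x - 9
After multiplying by (x - 1): x^2 - 10x + 9

x^2 - 10x + 9


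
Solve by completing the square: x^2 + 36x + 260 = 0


Start: x^2 + 36x + 260 = 0
Move constant: x^2 + 36x = -260
Half of 36 is 18, squared is 324
Add 324 to both sides: x^2 + 36x + 324 = 64
(x + 18)^2 = 64
x + 18 = ±8
x = -18 + 8 = -10 or x = -18 - 8 = -26

x = -26, x = -10


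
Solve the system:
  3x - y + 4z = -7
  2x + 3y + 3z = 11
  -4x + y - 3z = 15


Using Cramer's rule. Expand each determinant along the first row.
D  = 3*[3*(-3) - 3*1] - (-1)*[2*(-3) - 3*(-4)] + 4*[2*1 - 3*(-4)]
  = 3*(-12) - (-1)*(6) + 4*(14) = 26
Dx = (-7)*[3*(-3) - 3*1] - (-1)*[11*(-3) - 3*15] + 4*[11*1 - 3*15]
  = (-7)*(-12) - (-1)*(-78) + 4*(-34) = -130
Dy = 3*[11*(-3) - 3*15] - (-7)*[2*(-3) - 3*(-4)] + 4*[2*15 - 11*(-4)]
  = 3*(-78) - (-7)*(6) + 4*(74) = 104
Dz = 3*[3*15 - 11*1] - (-1)*[2*15 - 11*(-4)] + (-7)*[2*1 - 3*(-4)]
  = 3*(34) - (-1)*(74) + (-7)*(14) = 78
x = Dx/D = -130/26 = -5, y = Dy/D = 104/26 = 4, z = Dz/D = 78/26 = 3
Check eq1: (3)(-5) + (-1)(4) + (4)(3) = -7 = -7 ✓
Check eq2: (2)(-5) + (3)(4) + (3)(3) = 11 = 11 ✓
Check eq3: (-4)(-5) + (1)(4) + (-3)(3) = 15 = 15 ✓

x = -5, y = 4, z = 3


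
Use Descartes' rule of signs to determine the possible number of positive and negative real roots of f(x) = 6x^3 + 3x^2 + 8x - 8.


Descartes' rule of signs:

For positive roots, count sign changes in f(x) = 6x^3 + 3x^2 + 8x - 8:
Signs of coefficients: +, +, +, -
Number of sign changes: 1
Possible positive real roots: 1

For negative roots, examine f(-x) = -6x^3 + 3x^2 - 8x - 8:
Signs of coefficients: -, +, -, -
Number of sign changes: 2
Possible negative real roots: 2, 0

Positive roots: 1; Negative roots: 2 or 0


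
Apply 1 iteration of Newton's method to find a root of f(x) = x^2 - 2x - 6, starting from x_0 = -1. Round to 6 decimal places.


Newton's method: x_(n+1) = x_n - f(x_n)/f'(x_n)
f(x) = x^2 - 2x - 6
f'(x) = 2x - 2

Iteration 1:
  f(-1.000000) = -3.000000
  f'(-1.000000) = -4.000000
  x_1 = -1.000000 - (-3.000000)/(-4.000000) = -1.750000

x_1 = -1.750000


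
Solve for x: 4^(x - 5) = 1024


Express both sides with the same base.
1024 = 4^5
Since the bases match, equate exponents: x - 5 = 5
So x = 5 - (-5) = 10

x = 10


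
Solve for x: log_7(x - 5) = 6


Convert to exponential form: x - 5 = 7^6 = 117649
x = 117649 + 5 = 117654
Check: log_7(117654 - 5) = log_7(117649) = log_7(117649) = 6 ✓

x = 117654


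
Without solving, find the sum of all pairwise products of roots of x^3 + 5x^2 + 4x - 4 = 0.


By Vieta's formulas for x^3 + bx^2 + cx + d = 0:
  r1 + r2 + r3 = -b/a = -5
  r1*r2 + r1*r3 + r2*r3 = c/a = 4
  r1*r2*r3 = -d/a = 4


Sum of pairwise products = 4


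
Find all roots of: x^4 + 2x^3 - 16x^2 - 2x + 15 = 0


Let p(x) = x^4 + 2x^3 - 16x^2 - 2x + 15. By the rational root theorem (leading coefficient 1), any rational root is an integer divisor of 15: try ±1, ±2, ... in turn.
Test x = 1: value = 0 ✓, so (x - 1) is a factor.
Synthetic division by (x - 1): bring down 1; 1(1) + 2 = 3; 3(1) - 16 = -13; (-13)(1) - 2 = -15; (-15)(1) + 15 = 0 → quotient x^3 + 3x^2 - 13x - 15, remainder 0.
Continue with the quotient x^3 + 3x^2 - 13x - 15 (candidates must divide 15; re-test x = 1 first in case it repeats).
Test x = 1: value = -24 ≠ 0.
Test x = -1: value = 0 ✓, so (x + 1) is a factor.
Synthetic division by (x + 1): bring down 1; 1(-1) + 3 = 2; 2(-1) - 13 = -15; (-15)(-1) - 15 = 0 → quotient x^2 + 2x - 15, remainder 0.
Solve the quadratic x^2 + 2x - 15 = 0: discriminant = 2^2 - 4(1)(-15) = 4 + 60 = 64.
sqrt(64) = 8, so x = (-2 ± 8)/2: x = 3 or x = -5.
Collecting all roots found:

x = -5, x = -1, x = 1, x = 3


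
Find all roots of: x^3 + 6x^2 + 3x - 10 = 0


Let p(x) = x^3 + 6x^2 + 3x - 10. By the rational root theorem (leading coefficient 1), any rational root is an integer divisor of 10: try ±1, ±2, ... in turn.
Test x = 1: value = 0 ✓, so (x - 1) is a factor.
Synthetic division by (x - 1): bring down 1; 1(1) + 6 = 7; 7(1) + 3 = 10; 10(1) - 10 = 0 → quotient x^2 + 7x + 10, remainder 0.
Solve the quadratic x^2 + 7x + 10 = 0: discriminant = 7^2 - 4(1)(10) = 49 - 40 = 9.
sqrt(9) = 3, so x = (-7 ± 3)/2: x = -2 or x = -5.
Collecting all roots found:

x = -5, x = -2, x = 1


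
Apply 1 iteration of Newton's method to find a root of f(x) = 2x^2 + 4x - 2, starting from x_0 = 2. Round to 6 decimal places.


Newton's method: x_(n+1) = x_n - f(x_n)/f'(x_n)
f(x) = 2x^2 + 4x - 2
f'(x) = 4x + 4

Iteration 1:
  f(2.000000) = 14.000000
  f'(2.000000) = 12.000000
  x_1 = 2.000000 - (14.000000)/(12.000000) = 0.833333

x_1 = 0.833333


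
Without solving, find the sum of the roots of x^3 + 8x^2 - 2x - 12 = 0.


By Vieta's formulas for x^3 + bx^2 + cx + d = 0:
  r1 + r2 + r3 = -b/a = -8
  r1*r2 + r1*r3 + r2*r3 = c/a = -2
  r1*r2*r3 = -d/a = 12


Sum = -8


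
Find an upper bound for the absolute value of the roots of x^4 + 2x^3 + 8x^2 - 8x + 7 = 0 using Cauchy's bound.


Cauchy's bound: all roots r satisfy |r| <= 1 + max(|a_i/a_n|) for i = 0,...,n-1
where a_n is the leading coefficient.

Coefficients: [1, 2, 8, -8, 7]
Leading coefficient a_n = 1
Ratios |a_i/a_n|: 2, 8, 8, 7
Maximum ratio: 8
Cauchy's bound: |r| <= 1 + 8 = 9

Upper bound = 9


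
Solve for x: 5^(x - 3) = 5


Express both sides with the same base.
5 = 5^1
Since the bases match, equate exponents: x - 3 = 1
So x = 1 - (-3) = 4

x = 4


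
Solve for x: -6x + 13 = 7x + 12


Starting with: -6x + 13 = 7x + 12
Move all x terms to left: (-6 - 7)x = 12 - 13
Simplify: -13x = -1
Divide both sides by -13: x = 1/13

x = 1/13


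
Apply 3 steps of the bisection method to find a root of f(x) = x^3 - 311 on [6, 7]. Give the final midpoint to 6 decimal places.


f(x) = x^3 - 311
f(6) = -95 < 0
f(7) = 32 > 0

Step 1: midpoint = (6.000000 + 7.000000)/2 = 6.500000
  f(6.500000) = -36.375000
  f(mid) < 0, so root is in [6.500000, 7.000000]

Step 2: midpoint = (6.500000 + 7.000000)/2 = 6.750000
  f(6.750000) = -3.453125
  f(mid) < 0, so root is in [6.750000, 7.000000]

Step 3: midpoint = (6.750000 + 7.000000)/2 = 6.875000
  f(6.875000) = 13.951172
  f(mid) > 0, so root is in [6.750000, 6.875000]

midpoint = 6.875000


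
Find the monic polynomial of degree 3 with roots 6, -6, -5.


A monic polynomial with roots 6, -6, -5 is:
p(x) = (x - 6)(x + 6)(x + 5)
After multiplying by (x - 6): x - 6
After multiplying by (x + 6): x^2 - 36
After multiplying by (x + 5): x^3 + 5x^2 - 36x - 180

x^3 + 5x^2 - 36x - 180


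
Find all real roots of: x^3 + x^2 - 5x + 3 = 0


Let p(x) = x^3 + x^2 - 5x + 3. By the rational root theorem (leading coefficient 1), any rational root is an integer divisor of 3: try ±1, ±2, ... in turn.
Test x = 1: value = 0 ✓, so (x - 1) is a factor.
Synthetic division by (x - 1): bring down 1; 1(1) + 1 = 2; 2(1) - 5 = -3; (-3)(1) + 3 = 0 → quotient x^2 + 2x - 3, remainder 0.
Solve the quadratic x^2 + 2x - 3 = 0: discriminant = 2^2 - 4(1)(-3) = 4 + 12 = 16.
sqrt(16) = 4, so x = (-2 ± 4)/2: x = 1 or x = -3.

x = -3, x = 1 (multiplicity 2)


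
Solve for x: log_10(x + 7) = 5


Convert to exponential form: x + 7 = 10^5 = 100000
x = 100000 - 7 = 99993
Check: log_10(99993 + 7) = log_10(100000) = log_10(100000) = 5 ✓

x = 99993


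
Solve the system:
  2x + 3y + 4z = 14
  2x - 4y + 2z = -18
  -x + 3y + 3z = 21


Using Cramer's rule. Expand each determinant along the first row.
D  = 2*[(-4)*3 - 2*3] - 3*[2*3 - 2*(-1)] + 4*[2*3 - (-4)*(-1)]
  = 2*(-18) - 3*(8) + 4*(2) = -52
Dx = 14*[(-4)*3 - 2*3] - 3*[(-18)*3 - 2*21] + 4*[(-18)*3 - (-4)*21]
  = 14*(-18) - 3*(-96) + 4*(30) = 156
Dy = 2*[(-18)*3 - 2*21] - 14*[2*3 - 2*(-1)] + 4*[2*21 - (-18)*(-1)]
  = 2*(-96) - 14*(8) + 4*(24) = -208
Dz = 2*[(-4)*21 - (-18)*3] - 3*[2*21 - (-18)*(-1)] + 14*[2*3 - (-4)*(-1)]
  = 2*(-30) - 3*(24) + 14*(2) = -104
x = Dx/D = 156/-52 = -3, y = Dy/D = -208/-52 = 4, z = Dz/D = -104/-52 = 2
Check eq1: (2)(-3) + (3)(4) + (4)(2) = 14 = 14 ✓
Check eq2: (2)(-3) + (-4)(4) + (2)(2) = -18 = -18 ✓
Check eq3: (-1)(-3) + (3)(4) + (3)(2) = 21 = 21 ✓

x = -3, y = 4, z = 2


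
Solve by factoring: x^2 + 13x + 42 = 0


We need two numbers that multiply to 42 and add to 13.
Those numbers are 7 and 6 (since 7 * 6 = 42 and 7 + 6 = 13).
So x^2 + 13x + 42 = (x + 7)(x + 6) = 0
Setting each factor to zero: x = -7 or x = -6

x = -7, x = -6


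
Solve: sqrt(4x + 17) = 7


Square both sides: 4x + 17 = 7^2 = 49
4x = 49 - 17 = 32
x = 8
Check: sqrt(4*8 + 17) = sqrt(49) = 7 ✓

x = 8


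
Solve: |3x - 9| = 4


An absolute value equation |expr| = 4 gives two cases:
Case 1: 3x - 9 = 4
  3x = 13, so x = 13/3
Case 2: 3x - 9 = -4
  3x = 5, so x = 5/3

x = 5/3, x = 13/3


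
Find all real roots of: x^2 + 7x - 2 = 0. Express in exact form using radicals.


Using the quadratic formula: x = (-b ± sqrt(b^2 - 4ac)) / (2a)
Here a = 1, b = 7, c = -2
Discriminant = b^2 - 4ac = 7^2 - 4(1)(-2) = 49 + 8 = 57
Since discriminant = 57 > 0, there are two real roots.
x = (-7 ± sqrt(57)) / 2
Numerically: x ≈ 0.2749 or x ≈ -7.2749

x = (-7 + sqrt(57)) / 2 or x = (-7 - sqrt(57)) / 2


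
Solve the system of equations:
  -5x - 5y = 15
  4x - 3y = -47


Using Cramer's rule:
Determinant D = (-5)(-3) - (4)(-5) = 15 + 20 = 35
Dx = (15)(-3) - (-47)(-5) = -45 - 235 = -280
Dy = (-5)(-47) - (4)(15) = 235 - 60 = 175
x = Dx/D = -280/35 = -8
y = Dy/D = 175/35 = 5

x = -8, y = 5


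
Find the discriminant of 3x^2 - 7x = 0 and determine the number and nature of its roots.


For ax^2 + bx + c = 0, discriminant D = b^2 - 4ac
Here a = 3, b = -7, c = 0
D = (-7)^2 - 4(3)(0) = 49 - 0 = 49

D = 49 > 0 and is a perfect square (sqrt = 7)
The equation has 2 distinct real rational roots.

Discriminant = 49, 2 distinct real rational roots


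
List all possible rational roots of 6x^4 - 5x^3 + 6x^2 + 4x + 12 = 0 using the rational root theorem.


Rational root theorem: possible roots are ±p/q where:
  p divides the constant term (12): p ∈ {1, 2, 3, 4, 6, 12}
  q divides the leading coefficient (6): q ∈ {1, 2, 3, 6}

All possible rational roots: -12, -6, -4, -3, -2, -3/2, -4/3, -1, -2/3, -1/2, -1/3, -1/6, 1/6, 1/3, 1/2, 2/3, 1, 4/3, 3/2, 2, 3, 4, 6, 12

-12, -6, -4, -3, -2, -3/2, -4/3, -1, -2/3, -1/2, -1/3, -1/6, 1/6, 1/3, 1/2, 2/3, 1, 4/3, 3/2, 2, 3, 4, 6, 12


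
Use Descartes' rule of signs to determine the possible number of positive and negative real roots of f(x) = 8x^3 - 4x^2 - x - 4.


Descartes' rule of signs:

For positive roots, count sign changes in f(x) = 8x^3 - 4x^2 - x - 4:
Signs of coefficients: +, -, -, -
Number of sign changes: 1
Possible positive real roots: 1

For negative roots, examine f(-x) = -8x^3 - 4x^2 + x - 4:
Signs of coefficients: -, -, +, -
Number of sign changes: 2
Possible negative real roots: 2, 0

Positive roots: 1; Negative roots: 2 or 0


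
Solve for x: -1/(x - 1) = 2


Multiply both sides by (x - 1): -1 = 2(x - 1)
Distribute: -1 = 2x - 2
2x = -1 + 2 = 1
x = 1/2

x = 1/2


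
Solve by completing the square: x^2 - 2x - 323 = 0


Start: x^2 - 2x - 323 = 0
Move constant: x^2 - 2x = 323
Half of -2 is -1, squared is 1
Add 1 to both sides: x^2 - 2x + 1 = 324
(x - 1)^2 = 324
x - 1 = ±18
x = 1 + 18 = 19 or x = 1 - 18 = -17

x = -17, x = 19


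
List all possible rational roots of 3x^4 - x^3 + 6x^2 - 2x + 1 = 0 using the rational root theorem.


Rational root theorem: possible roots are ±p/q where:
  p divides the constant term (1): p ∈ {1}
  q divides the leading coefficient (3): q ∈ {1, 3}

All possible rational roots: -1, -1/3, 1/3, 1

-1, -1/3, 1/3, 1


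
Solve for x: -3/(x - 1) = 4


Multiply both sides by (x - 1): -3 = 4(x - 1)
Distribute: -3 = 4x - 4
4x = -3 + 4 = 1
x = 1/4

x = 1/4


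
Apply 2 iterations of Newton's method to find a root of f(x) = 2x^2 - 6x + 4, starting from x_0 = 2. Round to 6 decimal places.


Newton's method: x_(n+1) = x_n - f(x_n)/f'(x_n)
f(x) = 2x^2 - 6x + 4
f'(x) = 4x - 6

Iteration 1:
  f(2.000000) = 0.000000
  f'(2.000000) = 2.000000
  x_1 = 2.000000 - (0.000000)/(2.000000) = 2.000000

Iteration 2:
  f(2.000000) = 0.000000
  f'(2.000000) = 2.000000
  x_2 = 2.000000 - (0.000000)/(2.000000) = 2.000000

x_2 = 2.000000


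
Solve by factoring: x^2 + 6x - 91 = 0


We need two numbers that multiply to -91 and add to 6.
Those numbers are -7 and 13 (since (-7) * 13 = -91 and (-7) + 13 = 6).
So x^2 + 6x - 91 = (x - 7)(x + 13) = 0
Setting each factor to zero: x = 7 or x = -13

x = -13, x = 7


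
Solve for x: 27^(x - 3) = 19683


Express both sides with the same base.
19683 = 27^3
Since the bases match, equate exponents: x - 3 = 3
So x = 3 - (-3) = 6

x = 6


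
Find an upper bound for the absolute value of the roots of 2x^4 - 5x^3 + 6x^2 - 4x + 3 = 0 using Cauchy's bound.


Cauchy's bound: all roots r satisfy |r| <= 1 + max(|a_i/a_n|) for i = 0,...,n-1
where a_n is the leading coefficient.

Coefficients: [2, -5, 6, -4, 3]
Leading coefficient a_n = 2
Ratios |a_i/a_n|: 5/2, 3, 2, 3/2
Maximum ratio: 3
Cauchy's bound: |r| <= 1 + 3 = 4

Upper bound = 4


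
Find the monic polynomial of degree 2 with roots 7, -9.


A monic polynomial with roots 7, -9 is:
p(x) = (x - 7)(x + 9)
After multiplying by (x - 7): x - 7
After multiplying by (x + 9): x^2 + 2x - 63

x^2 + 2x - 63


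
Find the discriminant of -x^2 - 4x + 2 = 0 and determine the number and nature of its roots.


For ax^2 + bx + c = 0, discriminant D = b^2 - 4ac
Here a = -1, b = -4, c = 2
D = (-4)^2 - 4(-1)(2) = 16 + 8 = 24

D = 24 > 0 but not a perfect square
The equation has 2 distinct real irrational roots.

Discriminant = 24, 2 distinct real irrational roots


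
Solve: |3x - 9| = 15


An absolute value equation |expr| = 15 gives two cases:
Case 1: 3x - 9 = 15
  3x = 24, so x = 8
Case 2: 3x - 9 = -15
  3x = -6, so x = -2

x = -2, x = 8


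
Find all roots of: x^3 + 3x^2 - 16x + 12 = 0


Let p(x) = x^3 + 3x^2 - 16x + 12. By the rational root theorem (leading coefficient 1), any rational root is an integer divisor of 12: try ±1, ±2, ... in turn.
Test x = 1: value = 0 ✓, so (x - 1) is a factor.
Synthetic division by (x - 1): bring down 1; 1(1) + 3 = 4; 4(1) - 16 = -12; (-12)(1) + 12 = 0 → quotient x^2 + 4x - 12, remainder 0.
Solve the quadratic x^2 + 4x - 12 = 0: discriminant = 4^2 - 4(1)(-12) = 16 + 48 = 64.
sqrt(64) = 8, so x = (-4 ± 8)/2: x = 2 or x = -6.
Collecting all roots found:

x = -6, x = 1, x = 2


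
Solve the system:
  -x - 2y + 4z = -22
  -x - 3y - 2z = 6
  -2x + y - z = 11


Using Cramer's rule. Expand each determinant along the first row.
D  = (-1)*[(-3)*(-1) - (-2)*1] - (-2)*[(-1)*(-1) - (-2)*(-2)] + 4*[(-1)*1 - (-3)*(-2)]
  = (-1)*(5) - (-2)*(-3) + 4*(-7) = -39
Dx = (-22)*[(-3)*(-1) - (-2)*1] - (-2)*[6*(-1) - (-2)*11] + 4*[6*1 - (-3)*11]
  = (-22)*(5) - (-2)*(16) + 4*(39) = 78
Dy = (-1)*[6*(-1) - (-2)*11] - (-22)*[(-1)*(-1) - (-2)*(-2)] + 4*[(-1)*11 - 6*(-2)]
  = (-1)*(16) - (-22)*(-3) + 4*(1) = -78
Dz = (-1)*[(-3)*11 - 6*1] - (-2)*[(-1)*11 - 6*(-2)] + (-22)*[(-1)*1 - (-3)*(-2)]
  = (-1)*(-39) - (-2)*(1) + (-22)*(-7) = 195
x = Dx/D = 78/-39 = -2, y = Dy/D = -78/-39 = 2, z = Dz/D = 195/-39 = -5
Check eq1: (-1)(-2) + (-2)(2) + (4)(-5) = -22 = -22 ✓
Check eq2: (-1)(-2) + (-3)(2) + (-2)(-5) = 6 = 6 ✓
Check eq3: (-2)(-2) + (1)(2) + (-1)(-5) = 11 = 11 ✓

x = -2, y = 2, z = -5


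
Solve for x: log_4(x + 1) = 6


Convert to exponential form: x + 1 = 4^6 = 4096
x = 4096 - 1 = 4095
Check: log_4(4095 + 1) = log_4(4096) = log_4(4096) = 6 ✓

x = 4095


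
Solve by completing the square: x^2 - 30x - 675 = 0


Start: x^2 - 30x - 675 = 0
Move constant: x^2 - 30x = 675
Half of -30 is -15, squared is 225
Add 225 to both sides: x^2 - 30x + 225 = 900
(x - 15)^2 = 900
x - 15 = ±30
x = 15 + 30 = 45 or x = 15 - 30 = -15

x = -15, x = 45


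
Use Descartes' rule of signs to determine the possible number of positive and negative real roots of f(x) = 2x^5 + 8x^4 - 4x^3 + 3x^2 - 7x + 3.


Descartes' rule of signs:

For positive roots, count sign changes in f(x) = 2x^5 + 8x^4 - 4x^3 + 3x^2 - 7x + 3:
Signs of coefficients: +, +, -, +, -, +
Number of sign changes: 4
Possible positive real roots: 4, 2, 0

For negative roots, examine f(-x) = -2x^5 + 8x^4 + 4x^3 + 3x^2 + 7x + 3:
Signs of coefficients: -, +, +, +, +, +
Number of sign changes: 1
Possible negative real roots: 1

Positive roots: 4 or 2 or 0; Negative roots: 1


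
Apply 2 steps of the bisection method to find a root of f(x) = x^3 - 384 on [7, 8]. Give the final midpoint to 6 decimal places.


f(x) = x^3 - 384
f(7) = -41 < 0
f(8) = 128 > 0

Step 1: midpoint = (7.000000 + 8.000000)/2 = 7.500000
  f(7.500000) = 37.875000
  f(mid) > 0, so root is in [7.000000, 7.500000]

Step 2: midpoint = (7.000000 + 7.500000)/2 = 7.250000
  f(7.250000) = -2.921875
  f(mid) < 0, so root is in [7.250000, 7.500000]

midpoint = 7.250000


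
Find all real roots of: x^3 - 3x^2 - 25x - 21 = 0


Let p(x) = x^3 - 3x^2 - 25x - 21. By the rational root theorem (leading coefficient 1), any rational root is an integer divisor of 21: try ±1, ±2, ... in turn.
Test x = 1: value = -48 ≠ 0.
Test x = -1: value = 0 ✓, so (x + 1) is a factor.
Synthetic division by (x + 1): bring down 1; 1(-1) - 3 = -4; (-4)(-1) - 25 = -21; (-21)(-1) - 21 = 0 → quotient x^2 - 4x - 21, remainder 0.
Solve the quadratic x^2 - 4x - 21 = 0: discriminant = (-4)^2 - 4(1)(-21) = 16 + 84 = 100.
sqrt(100) = 10, so x = (4 ± 10)/2: x = 7 or x = -3.

x = -3, x = -1, x = 7


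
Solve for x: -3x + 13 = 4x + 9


Starting with: -3x + 13 = 4x + 9
Move all x terms to left: (-3 - 4)x = 9 - 13
Simplify: -7x = -4
Divide both sides by -7: x = 4/7

x = 4/7


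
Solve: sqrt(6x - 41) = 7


Square both sides: 6x - 41 = 7^2 = 49
6x = 49 + 41 = 90
x = 15
Check: sqrt(6*15 - 41) = sqrt(49) = 7 ✓

x = 15


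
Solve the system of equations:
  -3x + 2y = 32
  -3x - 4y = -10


Using Cramer's rule:
Determinant D = (-3)(-4) - (-3)(2) = 12 + 6 = 18
Dx = (32)(-4) - (-10)(2) = -128 + 20 = -108
Dy = (-3)(-10) - (-3)(32) = 30 + 96 = 126
x = Dx/D = -108/18 = -6
y = Dy/D = 126/18 = 7

x = -6, y = 7


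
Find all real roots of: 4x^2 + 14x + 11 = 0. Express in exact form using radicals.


Using the quadratic formula: x = (-b ± sqrt(b^2 - 4ac)) / (2a)
Here a = 4, b = 14, c = 11
Discriminant = b^2 - 4ac = 14^2 - 4(4)(11) = 196 - 176 = 20
Since discriminant = 20 > 0, there are two real roots.
x = (-14 ± 2*sqrt(5)) / 8
Simplifying: x = (-7 ± sqrt(5)) / 4
Numerically: x ≈ -1.1910 or x ≈ -2.3090

x = (-7 + sqrt(5)) / 4 or x = (-7 - sqrt(5)) / 4


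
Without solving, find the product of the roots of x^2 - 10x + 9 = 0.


By Vieta's formulas for ax^2 + bx + c = 0:
  Sum of roots = -b/a
  Product of roots = c/a

Here a = 1, b = -10, c = 9
Sum = -(-10)/1 = 10
Product = 9/1 = 9

Product = 9


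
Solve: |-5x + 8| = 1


An absolute value equation |expr| = 1 gives two cases:
Case 1: -5x + 8 = 1
  -5x = -7, so x = 7/5
Case 2: -5x + 8 = -1
  -5x = -9, so x = 9/5

x = 7/5, x = 9/5


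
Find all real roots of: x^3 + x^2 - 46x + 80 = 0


Let p(x) = x^3 + x^2 - 46x + 80. By the rational root theorem (leading coefficient 1), any rational root is an integer divisor of 80: try ±1, ±2, ... in turn.
Test x = 1: value = 36 ≠ 0.
Test x = -1: value = 126 ≠ 0.
Test x = 2: value = 0 ✓, so (x - 2) is a factor.
Synthetic division by (x - 2): bring down 1; 1(2) + 1 = 3; 3(2) - 46 = -40; (-40)(2) + 80 = 0 → quotient x^2 + 3x - 40, remainder 0.
Solve the quadratic x^2 + 3x - 40 = 0: discriminant = 3^2 - 4(1)(-40) = 9 + 160 = 169.
sqrt(169) = 13, so x = (-3 ± 13)/2: x = 5 or x = -8.

x = -8, x = 2, x = 5


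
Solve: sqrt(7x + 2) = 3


Square both sides: 7x + 2 = 3^2 = 9
7x = 9 - 2 = 7
x = 1
Check: sqrt(7*1 + 2) = sqrt(9) = 3 ✓

x = 1


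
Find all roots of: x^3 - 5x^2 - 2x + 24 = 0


Let p(x) = x^3 - 5x^2 - 2x + 24. By the rational root theorem (leading coefficient 1), any rational root is an integer divisor of 24: try ±1, ±2, ... in turn.
Test x = 1: value = 18 ≠ 0.
Test x = -1: value = 20 ≠ 0.
Test x = 2: value = 8 ≠ 0.
Test x = -2: value = 0 ✓, so (x + 2) is a factor.
Synthetic division by (x + 2): bring down 1; 1(-2) - 5 = -7; (-7)(-2) - 2 = 12; 12(-2) + 24 = 0 → quotient x^2 - 7x + 12, remainder 0.
Solve the quadratic x^2 - 7x + 12 = 0: discriminant = (-7)^2 - 4(1)(12) = 49 - 48 = 1.
sqrt(1) = 1, so x = (7 ± 1)/2: x = 4 or x = 3.
Collecting all roots found:

x = -2, x = 3, x = 4


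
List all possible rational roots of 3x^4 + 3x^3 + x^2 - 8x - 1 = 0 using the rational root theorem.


Rational root theorem: possible roots are ±p/q where:
  p divides the constant term (-1): p ∈ {1}
  q divides the leading coefficient (3): q ∈ {1, 3}

All possible rational roots: -1, -1/3, 1/3, 1

-1, -1/3, 1/3, 1


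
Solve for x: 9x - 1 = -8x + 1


Starting with: 9x - 1 = -8x + 1
Move all x terms to left: (9 + 8)x = 1 + 1
Simplify: 17x = 2
Divide both sides by 17: x = 2/17

x = 2/17


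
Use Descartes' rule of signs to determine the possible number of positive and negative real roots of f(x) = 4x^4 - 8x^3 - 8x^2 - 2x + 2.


Descartes' rule of signs:

For positive roots, count sign changes in f(x) = 4x^4 - 8x^3 - 8x^2 - 2x + 2:
Signs of coefficients: +, -, -, -, +
Number of sign changes: 2
Possible positive real roots: 2, 0

For negative roots, examine f(-x) = 4x^4 + 8x^3 - 8x^2 + 2x + 2:
Signs of coefficients: +, +, -, +, +
Number of sign changes: 2
Possible negative real roots: 2, 0

Positive roots: 2 or 0; Negative roots: 2 or 0


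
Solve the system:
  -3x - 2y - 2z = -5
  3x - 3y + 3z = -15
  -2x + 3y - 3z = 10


Using Cramer's rule. Expand each determinant along the first row.
D  = (-3)*[(-3)*(-3) - 3*3] - (-2)*[3*(-3) - 3*(-2)] + (-2)*[3*3 - (-3)*(-2)]
  = (-3)*(0) - (-2)*(-3) + (-2)*(3) = -12
Dx = (-5)*[(-3)*(-3) - 3*3] - (-2)*[(-15)*(-3) - 3*10] + (-2)*[(-15)*3 - (-3)*10]
  = (-5)*(0) - (-2)*(15) + (-2)*(-15) = 60
Dy = (-3)*[(-15)*(-3) - 3*10] - (-5)*[3*(-3) - 3*(-2)] + (-2)*[3*10 - (-15)*(-2)]
  = (-3)*(15) - (-5)*(-3) + (-2)*(0) = -60
Dz = (-3)*[(-3)*10 - (-15)*3] - (-2)*[3*10 - (-15)*(-2)] + (-5)*[3*3 - (-3)*(-2)]
  = (-3)*(15) - (-2)*(0) + (-5)*(3) = -60
x = Dx/D = 60/-12 = -5, y = Dy/D = -60/-12 = 5, z = Dz/D = -60/-12 = 5
Check eq1: (-3)(-5) + (-2)(5) + (-2)(5) = -5 = -5 ✓
Check eq2: (3)(-5) + (-3)(5) + (3)(5) = -15 = -15 ✓
Check eq3: (-2)(-5) + (3)(5) + (-3)(5) = 10 = 10 ✓

x = -5, y = 5, z = 5


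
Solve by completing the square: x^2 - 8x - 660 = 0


Start: x^2 - 8x - 660 = 0
Move constant: x^2 - 8x = 660
Half of -8 is -4, squared is 16
Add 16 to both sides: x^2 - 8x + 16 = 676
(x - 4)^2 = 676
x - 4 = ±26
x = 4 + 26 = 30 or x = 4 - 26 = -22

x = -22, x = 30


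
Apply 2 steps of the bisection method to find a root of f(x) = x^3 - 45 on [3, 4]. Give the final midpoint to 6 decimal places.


f(x) = x^3 - 45
f(3) = -18 < 0
f(4) = 19 > 0

Step 1: midpoint = (3.000000 + 4.000000)/2 = 3.500000
  f(3.500000) = -2.125000
  f(mid) < 0, so root is in [3.500000, 4.000000]

Step 2: midpoint = (3.500000 + 4.000000)/2 = 3.750000
  f(3.750000) = 7.734375
  f(mid) > 0, so root is in [3.500000, 3.750000]

midpoint = 3.750000


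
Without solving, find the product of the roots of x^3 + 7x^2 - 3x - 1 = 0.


By Vieta's formulas for x^3 + bx^2 + cx + d = 0:
  r1 + r2 + r3 = -b/a = -7
  r1*r2 + r1*r3 + r2*r3 = c/a = -3
  r1*r2*r3 = -d/a = 1


Product = 1


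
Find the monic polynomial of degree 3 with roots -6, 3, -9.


A monic polynomial with roots -6, 3, -9 is:
p(x) = (x + 6)(x - 3)(x + 9)
After multiplying by (x + 6): x + 6
After multiplying by (x - 3): x^2 + 3x - 18
After multiplying by (x + 9): x^3 + 12x^2 + 9x - 162

x^3 + 12x^2 + 9x - 162


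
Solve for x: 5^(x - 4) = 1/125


Express both sides with the same base.
1/125 = 5^(-3)
Since the bases match, equate exponents: x - 4 = -3
So x = -3 - (-4) = 1

x = 1


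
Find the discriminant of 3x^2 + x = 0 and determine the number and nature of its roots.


For ax^2 + bx + c = 0, discriminant D = b^2 - 4ac
Here a = 3, b = 1, c = 0
D = (1)^2 - 4(3)(0) = 1 - 0 = 1

D = 1 > 0 and is a perfect square (sqrt = 1)
The equation has 2 distinct real rational roots.

Discriminant = 1, 2 distinct real rational roots


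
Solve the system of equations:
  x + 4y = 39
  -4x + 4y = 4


Using Cramer's rule:
Determinant D = (1)(4) - (-4)(4) = 4 + 16 = 20
Dx = (39)(4) - (4)(4) = 156 - 16 = 140
Dy = (1)(4) - (-4)(39) = 4 + 156 = 160
x = Dx/D = 140/20 = 7
y = Dy/D = 160/20 = 8

x = 7, y = 8


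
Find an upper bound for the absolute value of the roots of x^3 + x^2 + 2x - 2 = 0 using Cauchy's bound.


Cauchy's bound: all roots r satisfy |r| <= 1 + max(|a_i/a_n|) for i = 0,...,n-1
where a_n is the leading coefficient.

Coefficients: [1, 1, 2, -2]
Leading coefficient a_n = 1
Ratios |a_i/a_n|: 1, 2, 2
Maximum ratio: 2
Cauchy's bound: |r| <= 1 + 2 = 3

Upper bound = 3


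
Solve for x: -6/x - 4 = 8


Subtract -4 from both sides: -6/x = 12
Multiply both sides by x: -6 = 12 * x
Divide by 12: x = -1/2

x = -1/2


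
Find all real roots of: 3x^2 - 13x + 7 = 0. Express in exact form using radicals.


Using the quadratic formula: x = (-b ± sqrt(b^2 - 4ac)) / (2a)
Here a = 3, b = -13, c = 7
Discriminant = b^2 - 4ac = (-13)^2 - 4(3)(7) = 169 - 84 = 85
Since discriminant = 85 > 0, there are two real roots.
x = (13 ± sqrt(85)) / 6
Numerically: x ≈ 3.7033 or x ≈ 0.6301

x = (13 + sqrt(85)) / 6 or x = (13 - sqrt(85)) / 6


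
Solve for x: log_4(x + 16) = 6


Convert to exponential form: x + 16 = 4^6 = 4096
x = 4096 - 16 = 4080
Check: log_4(4080 + 16) = log_4(4096) = log_4(4096) = 6 ✓

x = 4080


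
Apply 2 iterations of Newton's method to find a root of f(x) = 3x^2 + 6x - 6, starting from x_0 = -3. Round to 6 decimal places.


Newton's method: x_(n+1) = x_n - f(x_n)/f'(x_n)
f(x) = 3x^2 + 6x - 6
f'(x) = 6x + 6

Iteration 1:
  f(-3.000000) = 3.000000
  f'(-3.000000) = -12.000000
  x_1 = -3.000000 - (3.000000)/(-12.000000) = -2.750000

Iteration 2:
  f(-2.750000) = 0.187500
  f'(-2.750000) = -10.500000
  x_2 = -2.750000 - (0.187500)/(-10.500000) = -2.732143

x_2 = -2.732143


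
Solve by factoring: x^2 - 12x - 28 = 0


We need two numbers that multiply to -28 and add to -12.
Those numbers are -14 and 2 (since (-14) * 2 = -28 and (-14) + 2 = -12).
So x^2 - 12x - 28 = (x - 14)(x + 2) = 0
Setting each factor to zero: x = 14 or x = -2

x = -2, x = 14


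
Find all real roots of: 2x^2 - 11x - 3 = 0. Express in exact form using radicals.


Using the quadratic formula: x = (-b ± sqrt(b^2 - 4ac)) / (2a)
Here a = 2, b = -11, c = -3
Discriminant = b^2 - 4ac = (-11)^2 - 4(2)(-3) = 121 + 24 = 145
Since discriminant = 145 > 0, there are two real roots.
x = (11 ± sqrt(145)) / 4
Numerically: x ≈ 5.7604 or x ≈ -0.2604

x = (11 + sqrt(145)) / 4 or x = (11 - sqrt(145)) / 4


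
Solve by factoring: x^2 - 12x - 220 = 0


We need two numbers that multiply to -220 and add to -12.
Those numbers are 10 and -22 (since 10 * (-22) = -220 and 10 + (-22) = -12).
So x^2 - 12x - 220 = (x + 10)(x - 22) = 0
Setting each factor to zero: x = -10 or x = 22

x = -10, x = 22


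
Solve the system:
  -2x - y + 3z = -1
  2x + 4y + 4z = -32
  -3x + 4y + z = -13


Using Cramer's rule. Expand each determinant along the first row.
D  = (-2)*[4*1 - 4*4] - (-1)*[2*1 - 4*(-3)] + 3*[2*4 - 4*(-3)]
  = (-2)*(-12) - (-1)*(14) + 3*(20) = 98
Dx = (-1)*[4*1 - 4*4] - (-1)*[(-32)*1 - 4*(-13)] + 3*[(-32)*4 - 4*(-13)]
  = (-1)*(-12) - (-1)*(20) + 3*(-76) = -196
Dy = (-2)*[(-32)*1 - 4*(-13)] - (-1)*[2*1 - 4*(-3)] + 3*[2*(-13) - (-32)*(-3)]
  = (-2)*(20) - (-1)*(14) + 3*(-122) = -392
Dz = (-2)*[4*(-13) - (-32)*4] - (-1)*[2*(-13) - (-32)*(-3)] + (-1)*[2*4 - 4*(-3)]
  = (-2)*(76) - (-1)*(-122) + (-1)*(20) = -294
x = Dx/D = -196/98 = -2, y = Dy/D = -392/98 = -4, z = Dz/D = -294/98 = -3
Check eq1: (-2)(-2) + (-1)(-4) + (3)(-3) = -1 = -1 ✓
Check eq2: (2)(-2) + (4)(-4) + (4)(-3) = -32 = -32 ✓
Check eq3: (-3)(-2) + (4)(-4) + (1)(-3) = -13 = -13 ✓

x = -2, y = -4, z = -3


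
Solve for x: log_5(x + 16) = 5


Convert to exponential form: x + 16 = 5^5 = 3125
x = 3125 - 16 = 3109
Check: log_5(3109 + 16) = log_5(3125) = log_5(3125) = 5 ✓

x = 3109
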